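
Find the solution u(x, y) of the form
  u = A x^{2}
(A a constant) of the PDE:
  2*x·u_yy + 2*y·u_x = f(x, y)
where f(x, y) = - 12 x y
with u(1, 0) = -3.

Substitute the ansatz u = A x^{2} into the left-hand side.
Derivatives of the ansatz:
  u_yy = 0
  u_x = 2 A x
Term by term:
  2*x·u_yy = 0
  2*y·u_x = 4 A x y
So the left-hand side equals
  4 A x y
This must equal f(x, y) = - 12 x y identically.
Matching coefficients of the independent functions:
  [x y]:  4 A = -12
Solving: A = -3.
Check against the point condition:
  u(1, 0) = -3  ⟹  A = -3  ✓
Hence u(x, y) = - 3 x^{2}.

Answer: u(x, y) = - 3 x^{2}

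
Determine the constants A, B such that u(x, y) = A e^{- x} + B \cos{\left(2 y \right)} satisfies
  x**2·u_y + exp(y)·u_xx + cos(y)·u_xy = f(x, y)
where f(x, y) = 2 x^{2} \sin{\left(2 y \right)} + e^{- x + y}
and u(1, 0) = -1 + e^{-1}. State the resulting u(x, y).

Substitute the ansatz u = A e^{- x} + B \cos{\left(2 y \right)} into the left-hand side.
Derivatives of the ansatz:
  u_y = - 2 B \sin{\left(2 y \right)}
  u_xx = A e^{- x}
  u_xy = 0
Term by term:
  x**2·u_y = - 2 B x^{2} \sin{\left(2 y \right)}
  exp(y)·u_xx = A e^{- x} e^{y}
  cos(y)·u_xy = 0
So the left-hand side equals
  A e^{- x} e^{y} - 2 B x^{2} \sin{\left(2 y \right)}
This must equal f(x, y) identically; expanded, f = 2 x^{2} \sin{\left(2 y \right)} + e^{- x} e^{y}.
Matching coefficients of the independent functions:
  [x^{2} \sin{\left(2 y \right)}]:  - 2 B = 2
  [e^{- x} e^{y}]:  A = 1
Solving: A = 1, B = -1.
Check against the point condition:
  u(1, 0) = -1 + e^{-1}  ⟹  \frac{A}{e} + B = -1 + e^{-1}  ✓
Hence u(x, y) = - \cos{\left(2 y \right)} + e^{- x}.

Answer: u(x, y) = - \cos{\left(2 y \right)} + e^{- x}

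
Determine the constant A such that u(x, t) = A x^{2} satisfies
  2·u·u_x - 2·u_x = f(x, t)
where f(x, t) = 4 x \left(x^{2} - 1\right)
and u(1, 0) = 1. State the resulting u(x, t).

Answer: u(x, t) = x^{2}

Derivation:
Substitute the ansatz u = A x^{2} into the left-hand side.
Derivatives of the ansatz:
  u_x = 2 A x
Term by term:
  2·u·u_x = 4 A^{2} x^{3}
  -2·u_x = - 4 A x
So the left-hand side equals
  4 A^{2} x^{3} - 4 A x
This must equal f(x, t) identically; expanded, f = 4 x^{3} - 4 x.
Matching coefficients of the independent functions:
  [x]:  - 4 A = -4
  [x^{3}]:  4 A^{2} = 4
Solving: A = 1.
Check against the point condition:
  u(1, 0) = 1  ⟹  A = 1  ✓
Hence u(x, t) = x^{2}.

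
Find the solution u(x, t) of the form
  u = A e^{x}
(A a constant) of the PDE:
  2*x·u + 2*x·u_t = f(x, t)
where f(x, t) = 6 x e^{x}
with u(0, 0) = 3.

Answer: u(x, t) = 3 e^{x}

Derivation:
Substitute the ansatz u = A e^{x} into the left-hand side.
Derivatives of the ansatz:
  u_t = 0
Term by term:
  2*x·u = 2 A x e^{x}
  2*x·u_t = 0
So the left-hand side equals
  2 A x e^{x}
This must equal f(x, t) = 6 x e^{x} identically.
Matching coefficients of the independent functions:
  [x e^{x}]:  2 A = 6
Solving: A = 3.
Check against the point condition:
  u(0, 0) = 3  ⟹  A = 3  ✓
Hence u(x, t) = 3 e^{x}.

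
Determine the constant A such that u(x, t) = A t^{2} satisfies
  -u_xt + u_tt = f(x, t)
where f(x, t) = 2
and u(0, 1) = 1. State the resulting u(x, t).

Substitute the ansatz u = A t^{2} into the left-hand side.
Derivatives of the ansatz:
  u_xt = 0
  u_tt = 2 A
Term by term:
  -u_xt = 0
  u_tt = 2 A
So the left-hand side equals
  2 A
This must equal f(x, t) = 2 identically.
Matching coefficients of the independent functions:
  [constant term]:  2 A = 2
Solving: A = 1.
Check against the point condition:
  u(0, 1) = 1  ⟹  A = 1  ✓
Hence u(x, t) = t^{2}.

Answer: u(x, t) = t^{2}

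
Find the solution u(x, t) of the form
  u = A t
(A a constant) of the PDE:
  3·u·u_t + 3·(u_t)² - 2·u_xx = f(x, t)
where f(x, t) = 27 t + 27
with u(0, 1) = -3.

Substitute the ansatz u = A t into the left-hand side.
Derivatives of the ansatz:
  u_t = A
  u_xx = 0
Term by term:
  3·u·u_t = 3 A^{2} t
  3·(u_t)² = 3 A^{2}
  -2·u_xx = 0
So the left-hand side equals
  3 A^{2} t + 3 A^{2}
This must equal f(x, t) = 27 t + 27 identically.
Matching coefficients of the independent functions:
  [constant term, t]:  3 A^{2} = 27
These equations allow (A) = (-3) or (3).
Impose the point condition(s):
  u(0, 1) = -3  ⟹  A = -3
Only A = -3 satisfies everything.
Hence u(x, t) = - 3 t.

Answer: u(x, t) = - 3 t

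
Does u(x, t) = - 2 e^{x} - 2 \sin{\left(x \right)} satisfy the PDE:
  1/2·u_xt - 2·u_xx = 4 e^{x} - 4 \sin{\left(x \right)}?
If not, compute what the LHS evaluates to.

Answer: Yes

Derivation:
Evaluate each term of the left-hand side for u = - 2 e^{x} - 2 \sin{\left(x \right)}.
Derivatives:
  u_xt = 0
  u_xx = - 2 e^{x} + 2 \sin{\left(x \right)}
Terms:
  1/2·u_xt = 0
  -2·u_xx = 4 e^{x} - 4 \sin{\left(x \right)}
Sum: LHS = 4 e^{x} - 4 \sin{\left(x \right)}
This is exactly the given right-hand side, so u is a solution.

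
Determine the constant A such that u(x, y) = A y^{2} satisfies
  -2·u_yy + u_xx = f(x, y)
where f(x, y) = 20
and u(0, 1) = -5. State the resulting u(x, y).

Answer: u(x, y) = - 5 y^{2}

Derivation:
Substitute the ansatz u = A y^{2} into the left-hand side.
Derivatives of the ansatz:
  u_yy = 2 A
  u_xx = 0
Term by term:
  -2·u_yy = - 4 A
  u_xx = 0
So the left-hand side equals
  - 4 A
This must equal f(x, y) = 20 identically.
Matching coefficients of the independent functions:
  [constant term]:  - 4 A = 20
Solving: A = -5.
Check against the point condition:
  u(0, 1) = -5  ⟹  A = -5  ✓
Hence u(x, y) = - 5 y^{2}.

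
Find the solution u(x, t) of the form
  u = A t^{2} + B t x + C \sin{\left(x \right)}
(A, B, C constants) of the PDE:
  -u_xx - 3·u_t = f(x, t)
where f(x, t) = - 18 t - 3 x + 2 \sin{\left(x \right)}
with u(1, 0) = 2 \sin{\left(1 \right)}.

Substitute the ansatz u = A t^{2} + B t x + C \sin{\left(x \right)} into the left-hand side.
Derivatives of the ansatz:
  u_xx = - C \sin{\left(x \right)}
  u_t = 2 A t + B x
Term by term:
  -u_xx = C \sin{\left(x \right)}
  -3·u_t = - 6 A t - 3 B x
So the left-hand side equals
  - 6 A t - 3 B x + C \sin{\left(x \right)}
This must equal f(x, t) = - 18 t - 3 x + 2 \sin{\left(x \right)} identically.
Matching coefficients of the independent functions:
  [t]:  - 6 A = -18
  [x]:  - 3 B = -3
  [\sin{\left(x \right)}]:  C = 2
Solving: A = 3, B = 1, C = 2.
Check against the point condition:
  u(1, 0) = 2 \sin{\left(1 \right)}  ⟹  C \sin{\left(1 \right)} = 2 \sin{\left(1 \right)}  ✓
Hence u(x, t) = 3 t^{2} + t x + 2 \sin{\left(x \right)}.

Answer: u(x, t) = 3 t^{2} + t x + 2 \sin{\left(x \right)}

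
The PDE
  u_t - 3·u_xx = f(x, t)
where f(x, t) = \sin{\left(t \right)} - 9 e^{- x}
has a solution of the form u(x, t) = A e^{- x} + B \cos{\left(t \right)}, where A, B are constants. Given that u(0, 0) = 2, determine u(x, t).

Answer: u(x, t) = - \cos{\left(t \right)} + 3 e^{- x}

Derivation:
Substitute the ansatz u = A e^{- x} + B \cos{\left(t \right)} into the left-hand side.
Derivatives of the ansatz:
  u_t = - B \sin{\left(t \right)}
  u_xx = A e^{- x}
Term by term:
  u_t = - B \sin{\left(t \right)}
  -3·u_xx = - 3 A e^{- x}
So the left-hand side equals
  - 3 A e^{- x} - B \sin{\left(t \right)}
This must equal f(x, t) = \sin{\left(t \right)} - 9 e^{- x} identically.
Matching coefficients of the independent functions:
  [e^{- x}]:  - 3 A = -9
  [\sin{\left(t \right)}]:  - B = 1
Solving: A = 3, B = -1.
Check against the point condition:
  u(0, 0) = 2  ⟹  A + B = 2  ✓
Hence u(x, t) = - \cos{\left(t \right)} + 3 e^{- x}.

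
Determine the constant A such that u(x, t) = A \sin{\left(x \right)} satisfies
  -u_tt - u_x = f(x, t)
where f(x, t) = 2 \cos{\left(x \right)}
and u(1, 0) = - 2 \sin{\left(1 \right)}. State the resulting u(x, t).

Substitute the ansatz u = A \sin{\left(x \right)} into the left-hand side.
Derivatives of the ansatz:
  u_tt = 0
  u_x = A \cos{\left(x \right)}
Term by term:
  -u_tt = 0
  -u_x = - A \cos{\left(x \right)}
So the left-hand side equals
  - A \cos{\left(x \right)}
This must equal f(x, t) = 2 \cos{\left(x \right)} identically.
Matching coefficients of the independent functions:
  [\cos{\left(x \right)}]:  - A = 2
Solving: A = -2.
Check against the point condition:
  u(1, 0) = - 2 \sin{\left(1 \right)}  ⟹  A \sin{\left(1 \right)} = - 2 \sin{\left(1 \right)}  ✓
Hence u(x, t) = - 2 \sin{\left(x \right)}.

Answer: u(x, t) = - 2 \sin{\left(x \right)}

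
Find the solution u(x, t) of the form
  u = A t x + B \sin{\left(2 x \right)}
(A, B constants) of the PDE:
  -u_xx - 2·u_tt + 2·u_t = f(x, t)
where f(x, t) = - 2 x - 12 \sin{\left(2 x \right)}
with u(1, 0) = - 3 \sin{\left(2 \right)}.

Substitute the ansatz u = A t x + B \sin{\left(2 x \right)} into the left-hand side.
Derivatives of the ansatz:
  u_xx = - 4 B \sin{\left(2 x \right)}
  u_tt = 0
  u_t = A x
Term by term:
  -u_xx = 4 B \sin{\left(2 x \right)}
  -2·u_tt = 0
  2·u_t = 2 A x
So the left-hand side equals
  2 A x + 4 B \sin{\left(2 x \right)}
This must equal f(x, t) = - 2 x - 12 \sin{\left(2 x \right)} identically.
Matching coefficients of the independent functions:
  [x]:  2 A = -2
  [\sin{\left(2 x \right)}]:  4 B = -12
Solving: A = -1, B = -3.
Check against the point condition:
  u(1, 0) = - 3 \sin{\left(2 \right)}  ⟹  B \sin{\left(2 \right)} = - 3 \sin{\left(2 \right)}  ✓
Hence u(x, t) = - t x - 3 \sin{\left(2 x \right)}.

Answer: u(x, t) = - t x - 3 \sin{\left(2 x \right)}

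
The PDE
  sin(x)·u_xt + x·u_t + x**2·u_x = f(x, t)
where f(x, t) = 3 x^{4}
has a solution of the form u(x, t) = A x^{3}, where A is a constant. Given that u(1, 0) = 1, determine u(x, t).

Substitute the ansatz u = A x^{3} into the left-hand side.
Derivatives of the ansatz:
  u_xt = 0
  u_t = 0
  u_x = 3 A x^{2}
Term by term:
  sin(x)·u_xt = 0
  x·u_t = 0
  x**2·u_x = 3 A x^{4}
So the left-hand side equals
  3 A x^{4}
This must equal f(x, t) = 3 x^{4} identically.
Matching coefficients of the independent functions:
  [x^{4}]:  3 A = 3
Solving: A = 1.
Check against the point condition:
  u(1, 0) = 1  ⟹  A = 1  ✓
Hence u(x, t) = x^{3}.

Answer: u(x, t) = x^{3}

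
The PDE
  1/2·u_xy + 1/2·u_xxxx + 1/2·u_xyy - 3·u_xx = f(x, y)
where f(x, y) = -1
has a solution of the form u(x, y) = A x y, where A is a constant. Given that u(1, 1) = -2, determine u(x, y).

Substitute the ansatz u = A x y into the left-hand side.
Derivatives of the ansatz:
  u_xy = A
  u_xxxx = 0
  u_xyy = 0
  u_xx = 0
Term by term:
  1/2·u_xy = \frac{A}{2}
  1/2·u_xxxx = 0
  1/2·u_xyy = 0
  -3·u_xx = 0
So the left-hand side equals
  \frac{A}{2}
This must equal f(x, y) = -1 identically.
Matching coefficients of the independent functions:
  [constant term]:  \frac{A}{2} = -1
Solving: A = -2.
Check against the point condition:
  u(1, 1) = -2  ⟹  A = -2  ✓
Hence u(x, y) = - 2 x y.

Answer: u(x, y) = - 2 x y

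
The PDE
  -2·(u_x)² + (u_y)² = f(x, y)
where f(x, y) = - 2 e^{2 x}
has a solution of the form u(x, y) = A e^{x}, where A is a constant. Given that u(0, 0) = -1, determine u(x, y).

Substitute the ansatz u = A e^{x} into the left-hand side.
Derivatives of the ansatz:
  u_x = A e^{x}
  u_y = 0
Term by term:
  -2·(u_x)² = - 2 A^{2} e^{2 x}
  (u_y)² = 0
So the left-hand side equals
  - 2 A^{2} e^{2 x}
This must equal f(x, y) = - 2 e^{2 x} identically.
Matching coefficients of the independent functions:
  [e^{2 x}]:  - 2 A^{2} = -2
These equations allow (A) = (-1) or (1).
Impose the point condition(s):
  u(0, 0) = -1  ⟹  A = -1
Only A = -1 satisfies everything.
Hence u(x, y) = - e^{x}.

Answer: u(x, y) = - e^{x}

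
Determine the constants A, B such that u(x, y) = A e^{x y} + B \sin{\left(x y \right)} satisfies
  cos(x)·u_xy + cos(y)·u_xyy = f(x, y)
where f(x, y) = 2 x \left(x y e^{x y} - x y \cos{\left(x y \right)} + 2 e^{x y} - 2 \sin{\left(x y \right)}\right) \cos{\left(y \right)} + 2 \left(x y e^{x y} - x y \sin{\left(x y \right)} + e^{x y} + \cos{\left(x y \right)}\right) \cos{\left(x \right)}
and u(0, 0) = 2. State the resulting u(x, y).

Substitute the ansatz u = A e^{x y} + B \sin{\left(x y \right)} into the left-hand side.
Derivatives of the ansatz:
  u_xy = A x y e^{x y} + A e^{x y} - B x y \sin{\left(x y \right)} + B \cos{\left(x y \right)}
  u_xyy = A x^{2} y e^{x y} + 2 A x e^{x y} - B x^{2} y \cos{\left(x y \right)} - 2 B x \sin{\left(x y \right)}
Term by term:
  cos(x)·u_xy = A x y e^{x y} \cos{\left(x \right)} + A e^{x y} \cos{\left(x \right)} - B x y \sin{\left(x y \right)} \cos{\left(x \right)} + B \cos{\left(x \right)} \cos{\left(x y \right)}
  cos(y)·u_xyy = A x^{2} y e^{x y} \cos{\left(y \right)} + 2 A x e^{x y} \cos{\left(y \right)} - B x^{2} y \cos{\left(y \right)} \cos{\left(x y \right)} - 2 B x \sin{\left(x y \right)} \cos{\left(y \right)}
So the left-hand side equals
  A x^{2} y e^{x y} \cos{\left(y \right)} + A x y e^{x y} \cos{\left(x \right)} + 2 A x e^{x y} \cos{\left(y \right)} + A e^{x y} \cos{\left(x \right)} - B x^{2} y \cos{\left(y \right)} \cos{\left(x y \right)} - B x y \sin{\left(x y \right)} \cos{\left(x \right)} - 2 B x \sin{\left(x y \right)} \cos{\left(y \right)} + B \cos{\left(x \right)} \cos{\left(x y \right)}
This must equal f(x, y) identically; expanded, f = 2 x^{2} y e^{x y} \cos{\left(y \right)} - 2 x^{2} y \cos{\left(y \right)} \cos{\left(x y \right)} + 2 x y e^{x y} \cos{\left(x \right)} - 2 x y \sin{\left(x y \right)} \cos{\left(x \right)} + 4 x e^{x y} \cos{\left(y \right)} - 4 x \sin{\left(x y \right)} \cos{\left(y \right)} + 2 e^{x y} \cos{\left(x \right)} + 2 \cos{\left(x \right)} \cos{\left(x y \right)}.
Matching coefficients of the independent functions:
  [e^{x y} \cos{\left(x \right)}, x y e^{x y} \cos{\left(x \right)}, x^{2} y e^{x y} \cos{\left(y \right)}]:  A = 2
  [\cos{\left(x \right)} \cos{\left(x y \right)}]:  B = 2
  [x e^{x y} \cos{\left(y \right)}]:  2 A = 4
  [x \sin{\left(x y \right)} \cos{\left(y \right)}]:  - 2 B = -4
  [x y \sin{\left(x y \right)} \cos{\left(x \right)}, x^{2} y \cos{\left(y \right)} \cos{\left(x y \right)}]:  - B = -2
Solving: A = 2, B = 2.
Check against the point condition:
  u(0, 0) = 2  ⟹  A = 2  ✓
Hence u(x, y) = 2 e^{x y} + 2 \sin{\left(x y \right)}.

Answer: u(x, y) = 2 e^{x y} + 2 \sin{\left(x y \right)}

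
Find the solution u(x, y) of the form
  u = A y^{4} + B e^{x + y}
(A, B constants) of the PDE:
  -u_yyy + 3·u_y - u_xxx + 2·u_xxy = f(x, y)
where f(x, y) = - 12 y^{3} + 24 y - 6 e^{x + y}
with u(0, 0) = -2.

Substitute the ansatz u = A y^{4} + B e^{x + y} into the left-hand side.
Derivatives of the ansatz:
  u_yyy = 24 A y + B e^{x} e^{y}
  u_y = 4 A y^{3} + B e^{x} e^{y}
  u_xxx = B e^{x} e^{y}
  u_xxy = B e^{x} e^{y}
Term by term:
  -u_yyy = - 24 A y - B e^{x} e^{y}
  3·u_y = 12 A y^{3} + 3 B e^{x} e^{y}
  -u_xxx = - B e^{x} e^{y}
  2·u_xxy = 2 B e^{x} e^{y}
So the left-hand side equals
  12 A y^{3} - 24 A y + 3 B e^{x} e^{y}
This must equal f(x, y) identically; expanded, f = - 12 y^{3} + 24 y - 6 e^{x} e^{y}.
Matching coefficients of the independent functions:
  [y]:  - 24 A = 24
  [y^{3}]:  12 A = -12
  [e^{x} e^{y}]:  3 B = -6
Solving: A = -1, B = -2.
Check against the point condition:
  u(0, 0) = -2  ⟹  B = -2  ✓
Hence u(x, y) = - y^{4} - 2 e^{x + y}.

Answer: u(x, y) = - y^{4} - 2 e^{x + y}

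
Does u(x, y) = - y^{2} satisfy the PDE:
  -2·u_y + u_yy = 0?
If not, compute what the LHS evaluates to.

Evaluate each term of the left-hand side for u = - y^{2}.
Derivatives:
  u_y = - 2 y
  u_yy = -2
Terms:
  -2·u_y = 4 y
  u_yy = -2
Sum: LHS = 4 y - 2
Given right-hand side: 0. Difference LHS − RHS = 4 y - 2 ≠ 0, so u is not a solution.

Answer: No, the LHS evaluates to 4 y - 2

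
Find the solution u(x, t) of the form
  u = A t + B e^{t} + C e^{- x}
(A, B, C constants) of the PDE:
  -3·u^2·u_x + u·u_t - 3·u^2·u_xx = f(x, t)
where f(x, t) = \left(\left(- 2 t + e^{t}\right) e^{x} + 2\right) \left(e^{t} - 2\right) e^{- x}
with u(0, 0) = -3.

Answer: u(x, t) = 2 t - e^{t} - 2 e^{- x}

Derivation:
Substitute the ansatz u = A t + B e^{t} + C e^{- x} into the left-hand side.
Derivatives of the ansatz:
  u_x = - C e^{- x}
  u_t = A + B e^{t}
  u_xx = C e^{- x}
Term by term:
  -3·u^2·u_x = 3 A^{2} C t^{2} e^{- x} + 6 A B C t e^{t} e^{- x} + 6 A C^{2} t e^{- 2 x} + 3 B^{2} C e^{2 t} e^{- x} + 6 B C^{2} e^{t} e^{- 2 x} + 3 C^{3} e^{- 3 x}
  u·u_t = A^{2} t + A B t e^{t} + A B e^{t} + A C e^{- x} + B^{2} e^{2 t} + B C e^{t} e^{- x}
  -3·u^2·u_xx = - 3 A^{2} C t^{2} e^{- x} - 6 A B C t e^{t} e^{- x} - 6 A C^{2} t e^{- 2 x} - 3 B^{2} C e^{2 t} e^{- x} - 6 B C^{2} e^{t} e^{- 2 x} - 3 C^{3} e^{- 3 x}
So the left-hand side equals
  A^{2} t + A B t e^{t} + A B e^{t} + A C e^{- x} + B^{2} e^{2 t} + B C e^{t} e^{- x}
This must equal f(x, t) identically; expanded, f = - 2 t e^{t} + 4 t + e^{2 t} - 2 e^{t} + 2 e^{t} e^{- x} - 4 e^{- x}.
Matching coefficients of the independent functions:
  [t]:  A^{2} = 4
  [t e^{t}, e^{t}]:  A B = -2
  [e^{t} e^{- x}]:  B C = 2
  [e^{2 t}]:  B^{2} = 1
  [e^{- x}]:  A C = -4
These equations allow (A, B, C) = (-2, 1, 2) or (2, -1, -2).
Impose the point condition(s):
  u(0, 0) = -3  ⟹  B + C = -3
Only A = 2, B = -1, C = -2 satisfies everything.
Hence u(x, t) = 2 t - e^{t} - 2 e^{- x}.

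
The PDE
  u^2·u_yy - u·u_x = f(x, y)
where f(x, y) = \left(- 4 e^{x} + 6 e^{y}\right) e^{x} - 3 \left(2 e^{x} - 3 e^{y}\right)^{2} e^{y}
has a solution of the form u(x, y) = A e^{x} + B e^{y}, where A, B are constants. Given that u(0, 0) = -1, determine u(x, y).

Substitute the ansatz u = A e^{x} + B e^{y} into the left-hand side.
Derivatives of the ansatz:
  u_yy = B e^{y}
  u_x = A e^{x}
Term by term:
  u^2·u_yy = A^{2} B e^{2 x} e^{y} + 2 A B^{2} e^{x} e^{2 y} + B^{3} e^{3 y}
  -u·u_x = - A^{2} e^{2 x} - A B e^{x} e^{y}
So the left-hand side equals
  A^{2} B e^{2 x} e^{y} - A^{2} e^{2 x} + 2 A B^{2} e^{x} e^{2 y} - A B e^{x} e^{y} + B^{3} e^{3 y}
This must equal f(x, y) identically; expanded, f = - 12 e^{2 x} e^{y} - 4 e^{2 x} + 36 e^{x} e^{2 y} + 6 e^{x} e^{y} - 27 e^{3 y}.
Matching coefficients of the independent functions:
  [e^{x} e^{y}]:  - A B = 6
  [e^{x} e^{2 y}]:  2 A B^{2} = 36
  [e^{2 x} e^{y}]:  A^{2} B = -12
  [e^{2 x}]:  - A^{2} = -4
  [e^{3 y}]:  B^{3} = -27
Solving: A = 2, B = -3.
Check against the point condition:
  u(0, 0) = -1  ⟹  A + B = -1  ✓
Hence u(x, y) = 2 e^{x} - 3 e^{y}.

Answer: u(x, y) = 2 e^{x} - 3 e^{y}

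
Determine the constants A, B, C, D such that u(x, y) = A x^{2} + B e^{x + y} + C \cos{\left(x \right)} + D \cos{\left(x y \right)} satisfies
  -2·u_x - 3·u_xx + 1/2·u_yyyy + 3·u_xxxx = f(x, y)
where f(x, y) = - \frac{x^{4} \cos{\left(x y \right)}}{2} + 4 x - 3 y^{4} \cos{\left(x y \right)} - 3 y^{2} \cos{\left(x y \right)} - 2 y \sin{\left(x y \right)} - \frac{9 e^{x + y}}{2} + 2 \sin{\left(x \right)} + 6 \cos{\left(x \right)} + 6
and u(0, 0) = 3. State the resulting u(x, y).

Substitute the ansatz u = A x^{2} + B e^{x + y} + C \cos{\left(x \right)} + D \cos{\left(x y \right)} into the left-hand side.
Derivatives of the ansatz:
  u_x = 2 A x + B e^{x} e^{y} - C \sin{\left(x \right)} - D y \sin{\left(x y \right)}
  u_xx = 2 A + B e^{x} e^{y} - C \cos{\left(x \right)} - D y^{2} \cos{\left(x y \right)}
  u_yyyy = B e^{x} e^{y} + D x^{4} \cos{\left(x y \right)}
  u_xxxx = B e^{x} e^{y} + C \cos{\left(x \right)} + D y^{4} \cos{\left(x y \right)}
Term by term:
  -2·u_x = - 4 A x - 2 B e^{x} e^{y} + 2 C \sin{\left(x \right)} + 2 D y \sin{\left(x y \right)}
  -3·u_xx = - 6 A - 3 B e^{x} e^{y} + 3 C \cos{\left(x \right)} + 3 D y^{2} \cos{\left(x y \right)}
  1/2·u_yyyy = \frac{B e^{x} e^{y}}{2} + \frac{D x^{4} \cos{\left(x y \right)}}{2}
  3·u_xxxx = 3 B e^{x} e^{y} + 3 C \cos{\left(x \right)} + 3 D y^{4} \cos{\left(x y \right)}
So the left-hand side equals
  - 4 A x - 6 A - \frac{3 B e^{x} e^{y}}{2} + 2 C \sin{\left(x \right)} + 6 C \cos{\left(x \right)} + \frac{D x^{4} \cos{\left(x y \right)}}{2} + 3 D y^{4} \cos{\left(x y \right)} + 3 D y^{2} \cos{\left(x y \right)} + 2 D y \sin{\left(x y \right)}
This must equal f(x, y) identically; expanded, f = - \frac{x^{4} \cos{\left(x y \right)}}{2} + 4 x - 3 y^{4} \cos{\left(x y \right)} - 3 y^{2} \cos{\left(x y \right)} - 2 y \sin{\left(x y \right)} - \frac{9 e^{x} e^{y}}{2} + 2 \sin{\left(x \right)} + 6 \cos{\left(x \right)} + 6.
Matching coefficients of the independent functions:
  [constant term]:  - 6 A = 6
  [x]:  - 4 A = 4
  [x^{4} \cos{\left(x y \right)}]:  \frac{D}{2} = - \frac{1}{2}
  [y \sin{\left(x y \right)}]:  2 D = -2
  [y^{2} \cos{\left(x y \right)}, y^{4} \cos{\left(x y \right)}]:  3 D = -3
  [e^{x} e^{y}]:  - \frac{3 B}{2} = - \frac{9}{2}
  [\sin{\left(x \right)}]:  2 C = 2
  [\cos{\left(x \right)}]:  6 C = 6
Solving: A = -1, B = 3, C = 1, D = -1.
Check against the point condition:
  u(0, 0) = 3  ⟹  B + C + D = 3  ✓
Hence u(x, y) = - x^{2} + 3 e^{x + y} + \cos{\left(x \right)} - \cos{\left(x y \right)}.

Answer: u(x, y) = - x^{2} + 3 e^{x + y} + \cos{\left(x \right)} - \cos{\left(x y \right)}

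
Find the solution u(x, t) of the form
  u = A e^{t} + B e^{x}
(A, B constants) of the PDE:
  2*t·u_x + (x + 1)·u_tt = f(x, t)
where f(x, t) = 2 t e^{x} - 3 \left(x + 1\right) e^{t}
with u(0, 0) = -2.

Substitute the ansatz u = A e^{t} + B e^{x} into the left-hand side.
Derivatives of the ansatz:
  u_x = B e^{x}
  u_tt = A e^{t}
Term by term:
  2*t·u_x = 2 B t e^{x}
  (x + 1)·u_tt = A x e^{t} + A e^{t}
So the left-hand side equals
  A x e^{t} + A e^{t} + 2 B t e^{x}
This must equal f(x, t) identically; expanded, f = 2 t e^{x} - 3 x e^{t} - 3 e^{t}.
Matching coefficients of the independent functions:
  [t e^{x}]:  2 B = 2
  [x e^{t}, e^{t}]:  A = -3
Solving: A = -3, B = 1.
Check against the point condition:
  u(0, 0) = -2  ⟹  A + B = -2  ✓
Hence u(x, t) = - 3 e^{t} + e^{x}.

Answer: u(x, t) = - 3 e^{t} + e^{x}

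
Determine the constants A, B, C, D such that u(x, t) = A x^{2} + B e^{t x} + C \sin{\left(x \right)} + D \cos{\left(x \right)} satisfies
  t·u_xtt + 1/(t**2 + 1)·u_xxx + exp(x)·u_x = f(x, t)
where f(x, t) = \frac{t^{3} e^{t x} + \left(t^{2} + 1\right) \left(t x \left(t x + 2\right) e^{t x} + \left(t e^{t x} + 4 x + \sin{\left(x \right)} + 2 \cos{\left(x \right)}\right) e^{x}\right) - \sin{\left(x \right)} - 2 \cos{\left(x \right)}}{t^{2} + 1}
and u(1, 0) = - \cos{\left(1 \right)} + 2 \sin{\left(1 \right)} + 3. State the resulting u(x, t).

Answer: u(x, t) = 2 x^{2} + e^{t x} + 2 \sin{\left(x \right)} - \cos{\left(x \right)}

Derivation:
Substitute the ansatz u = A x^{2} + B e^{t x} + C \sin{\left(x \right)} + D \cos{\left(x \right)} into the left-hand side.
Derivatives of the ansatz:
  u_xtt = B t x^{2} e^{t x} + 2 B x e^{t x}
  u_xxx = B t^{3} e^{t x} - C \cos{\left(x \right)} + D \sin{\left(x \right)}
  u_x = 2 A x + B t e^{t x} + C \cos{\left(x \right)} - D \sin{\left(x \right)}
Term by term:
  t·u_xtt = B t^{2} x^{2} e^{t x} + 2 B t x e^{t x}
  1/(t**2 + 1)·u_xxx = \frac{B t^{3} e^{t x}}{t^{2} + 1} - \frac{C \cos{\left(x \right)}}{t^{2} + 1} + \frac{D \sin{\left(x \right)}}{t^{2} + 1}
  exp(x)·u_x = 2 A x e^{x} + B t e^{x} e^{t x} + C e^{x} \cos{\left(x \right)} - D e^{x} \sin{\left(x \right)}
So the left-hand side equals
  2 A x e^{x} + \frac{B t^{3} e^{t x}}{t^{2} + 1} + B t^{2} x^{2} e^{t x} + 2 B t x e^{t x} + B t e^{x} e^{t x} + C e^{x} \cos{\left(x \right)} - \frac{C \cos{\left(x \right)}}{t^{2} + 1} - D e^{x} \sin{\left(x \right)} + \frac{D \sin{\left(x \right)}}{t^{2} + 1}
This must equal f(x, t) identically; expanded, f = \frac{t^{3} e^{t x}}{t^{2} + 1} + t^{2} x^{2} e^{t x} + 2 t x e^{t x} + t e^{x} e^{t x} + 4 x e^{x} + e^{x} \sin{\left(x \right)} + 2 e^{x} \cos{\left(x \right)} - \frac{\sin{\left(x \right)}}{t^{2} + 1} - \frac{2 \cos{\left(x \right)}}{t^{2} + 1}.
Matching coefficients of the independent functions:
  [x e^{x}]:  2 A = 4
  [\frac{\sin{\left(x \right)}}{t^{2} + 1}]:  D = -1
  [\frac{\cos{\left(x \right)}}{t^{2} + 1}]:  - C = -2
  [e^{x} \sin{\left(x \right)}]:  - D = 1
  [e^{x} \cos{\left(x \right)}]:  C = 2
  [t x e^{t x}]:  2 B = 2
  [t e^{x} e^{t x}, t^{2} x^{2} e^{t x}, \frac{t^{3} e^{t x}}{t^{2} + 1}]:  B = 1
Solving: A = 2, B = 1, C = 2, D = -1.
Check against the point condition:
  u(1, 0) = - \cos{\left(1 \right)} + 2 \sin{\left(1 \right)} + 3  ⟹  A + B + C \sin{\left(1 \right)} + D \cos{\left(1 \right)} = - \cos{\left(1 \right)} + 2 \sin{\left(1 \right)} + 3  ✓
Hence u(x, t) = 2 x^{2} + e^{t x} + 2 \sin{\left(x \right)} - \cos{\left(x \right)}.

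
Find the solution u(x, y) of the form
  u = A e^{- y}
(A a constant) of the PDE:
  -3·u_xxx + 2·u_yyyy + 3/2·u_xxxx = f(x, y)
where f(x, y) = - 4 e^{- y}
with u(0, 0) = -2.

Answer: u(x, y) = - 2 e^{- y}

Derivation:
Substitute the ansatz u = A e^{- y} into the left-hand side.
Derivatives of the ansatz:
  u_xxx = 0
  u_yyyy = A e^{- y}
  u_xxxx = 0
Term by term:
  -3·u_xxx = 0
  2·u_yyyy = 2 A e^{- y}
  3/2·u_xxxx = 0
So the left-hand side equals
  2 A e^{- y}
This must equal f(x, y) = - 4 e^{- y} identically.
Matching coefficients of the independent functions:
  [e^{- y}]:  2 A = -4
Solving: A = -2.
Check against the point condition:
  u(0, 0) = -2  ⟹  A = -2  ✓
Hence u(x, y) = - 2 e^{- y}.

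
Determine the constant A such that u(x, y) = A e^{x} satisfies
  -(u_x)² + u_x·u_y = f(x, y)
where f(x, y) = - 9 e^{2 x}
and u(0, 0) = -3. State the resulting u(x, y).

Substitute the ansatz u = A e^{x} into the left-hand side.
Derivatives of the ansatz:
  u_x = A e^{x}
  u_y = 0
Term by term:
  -(u_x)² = - A^{2} e^{2 x}
  u_x·u_y = 0
So the left-hand side equals
  - A^{2} e^{2 x}
This must equal f(x, y) = - 9 e^{2 x} identically.
Matching coefficients of the independent functions:
  [e^{2 x}]:  - A^{2} = -9
These equations allow (A) = (-3) or (3).
Impose the point condition(s):
  u(0, 0) = -3  ⟹  A = -3
Only A = -3 satisfies everything.
Hence u(x, y) = - 3 e^{x}.

Answer: u(x, y) = - 3 e^{x}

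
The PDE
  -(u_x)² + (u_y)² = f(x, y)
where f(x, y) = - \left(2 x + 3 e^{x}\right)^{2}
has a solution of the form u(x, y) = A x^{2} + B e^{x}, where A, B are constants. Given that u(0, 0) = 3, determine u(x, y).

Substitute the ansatz u = A x^{2} + B e^{x} into the left-hand side.
Derivatives of the ansatz:
  u_x = 2 A x + B e^{x}
  u_y = 0
Term by term:
  -(u_x)² = - 4 A^{2} x^{2} - 4 A B x e^{x} - B^{2} e^{2 x}
  (u_y)² = 0
So the left-hand side equals
  - 4 A^{2} x^{2} - 4 A B x e^{x} - B^{2} e^{2 x}
This must equal f(x, y) identically; expanded, f = - 4 x^{2} - 12 x e^{x} - 9 e^{2 x}.
Matching coefficients of the independent functions:
  [x^{2}]:  - 4 A^{2} = -4
  [x e^{x}]:  - 4 A B = -12
  [e^{2 x}]:  - B^{2} = -9
These equations allow (A, B) = (-1, -3) or (1, 3).
Impose the point condition(s):
  u(0, 0) = 3  ⟹  B = 3
Only A = 1, B = 3 satisfies everything.
Hence u(x, y) = x^{2} + 3 e^{x}.

Answer: u(x, y) = x^{2} + 3 e^{x}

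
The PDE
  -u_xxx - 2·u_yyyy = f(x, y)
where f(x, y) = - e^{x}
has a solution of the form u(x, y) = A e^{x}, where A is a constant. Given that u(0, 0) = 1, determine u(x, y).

Substitute the ansatz u = A e^{x} into the left-hand side.
Derivatives of the ansatz:
  u_xxx = A e^{x}
  u_yyyy = 0
Term by term:
  -u_xxx = - A e^{x}
  -2·u_yyyy = 0
So the left-hand side equals
  - A e^{x}
This must equal f(x, y) = - e^{x} identically.
Matching coefficients of the independent functions:
  [e^{x}]:  - A = -1
Solving: A = 1.
Check against the point condition:
  u(0, 0) = 1  ⟹  A = 1  ✓
Hence u(x, y) = e^{x}.

Answer: u(x, y) = e^{x}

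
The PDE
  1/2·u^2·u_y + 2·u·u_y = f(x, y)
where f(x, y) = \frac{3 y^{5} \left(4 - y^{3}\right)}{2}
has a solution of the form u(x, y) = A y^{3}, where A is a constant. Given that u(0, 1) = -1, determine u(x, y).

Answer: u(x, y) = - y^{3}

Derivation:
Substitute the ansatz u = A y^{3} into the left-hand side.
Derivatives of the ansatz:
  u_y = 3 A y^{2}
Term by term:
  1/2·u^2·u_y = \frac{3 A^{3} y^{8}}{2}
  2·u·u_y = 6 A^{2} y^{5}
So the left-hand side equals
  \frac{3 A^{3} y^{8}}{2} + 6 A^{2} y^{5}
This must equal f(x, y) identically; expanded, f = - \frac{3 y^{8}}{2} + 6 y^{5}.
Matching coefficients of the independent functions:
  [y^{5}]:  6 A^{2} = 6
  [y^{8}]:  \frac{3 A^{3}}{2} = - \frac{3}{2}
Solving: A = -1.
Check against the point condition:
  u(0, 1) = -1  ⟹  A = -1  ✓
Hence u(x, y) = - y^{3}.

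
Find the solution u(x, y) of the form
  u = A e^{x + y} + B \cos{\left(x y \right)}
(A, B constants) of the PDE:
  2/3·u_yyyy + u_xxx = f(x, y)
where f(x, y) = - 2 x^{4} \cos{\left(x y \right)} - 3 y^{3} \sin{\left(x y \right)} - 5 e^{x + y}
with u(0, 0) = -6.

Answer: u(x, y) = - 3 e^{x + y} - 3 \cos{\left(x y \right)}

Derivation:
Substitute the ansatz u = A e^{x + y} + B \cos{\left(x y \right)} into the left-hand side.
Derivatives of the ansatz:
  u_yyyy = A e^{x} e^{y} + B x^{4} \cos{\left(x y \right)}
  u_xxx = A e^{x} e^{y} + B y^{3} \sin{\left(x y \right)}
Term by term:
  2/3·u_yyyy = \frac{2 A e^{x} e^{y}}{3} + \frac{2 B x^{4} \cos{\left(x y \right)}}{3}
  u_xxx = A e^{x} e^{y} + B y^{3} \sin{\left(x y \right)}
So the left-hand side equals
  \frac{5 A e^{x} e^{y}}{3} + \frac{2 B x^{4} \cos{\left(x y \right)}}{3} + B y^{3} \sin{\left(x y \right)}
This must equal f(x, y) identically; expanded, f = - 2 x^{4} \cos{\left(x y \right)} - 3 y^{3} \sin{\left(x y \right)} - 5 e^{x} e^{y}.
Matching coefficients of the independent functions:
  [x^{4} \cos{\left(x y \right)}]:  \frac{2 B}{3} = -2
  [y^{3} \sin{\left(x y \right)}]:  B = -3
  [e^{x} e^{y}]:  \frac{5 A}{3} = -5
Solving: A = -3, B = -3.
Check against the point condition:
  u(0, 0) = -6  ⟹  A + B = -6  ✓
Hence u(x, y) = - 3 e^{x + y} - 3 \cos{\left(x y \right)}.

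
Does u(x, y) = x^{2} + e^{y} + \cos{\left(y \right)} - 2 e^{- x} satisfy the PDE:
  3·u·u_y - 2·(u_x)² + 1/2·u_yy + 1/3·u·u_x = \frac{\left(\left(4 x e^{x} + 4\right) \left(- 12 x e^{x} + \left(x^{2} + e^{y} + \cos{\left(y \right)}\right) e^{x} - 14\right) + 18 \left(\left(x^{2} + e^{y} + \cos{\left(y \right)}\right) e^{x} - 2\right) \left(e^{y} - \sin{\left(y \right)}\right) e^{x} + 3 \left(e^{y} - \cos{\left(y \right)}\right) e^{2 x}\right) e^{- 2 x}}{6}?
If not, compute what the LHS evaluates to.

Evaluate each term of the left-hand side for u = x^{2} + e^{y} + \cos{\left(y \right)} - 2 e^{- x}.
Derivatives:
  u_y = e^{y} - \sin{\left(y \right)}
  u_x = 2 x + 2 e^{- x}
  u_yy = e^{y} - \cos{\left(y \right)}
Terms:
  3·u·u_y = 3 \left(\left(x^{2} + e^{y} + \cos{\left(y \right)}\right) e^{x} - 2\right) \left(e^{y} - \sin{\left(y \right)}\right) e^{- x}
  -2·(u_x)² = - 8 \left(x e^{x} + 1\right)^{2} e^{- 2 x}
  1/2·u_yy = \frac{e^{y}}{2} - \frac{\cos{\left(y \right)}}{2}
  1/3·u·u_x = \frac{2 \left(x e^{x} + 1\right) \left(\left(x^{2} + e^{y} + \cos{\left(y \right)}\right) e^{x} - 2\right) e^{- 2 x}}{3}
Sum: LHS = \frac{\left(\left(4 x e^{x} + 4\right) \left(- 12 x e^{x} + \left(x^{2} + e^{y} + \cos{\left(y \right)}\right) e^{x} - 14\right) + 18 \left(\left(x^{2} + e^{y} + \cos{\left(y \right)}\right) e^{x} - 2\right) \left(e^{y} - \sin{\left(y \right)}\right) e^{x} + 3 \left(e^{y} - \cos{\left(y \right)}\right) e^{2 x}\right) e^{- 2 x}}{6}
This is exactly the given right-hand side, so u is a solution.

Answer: Yes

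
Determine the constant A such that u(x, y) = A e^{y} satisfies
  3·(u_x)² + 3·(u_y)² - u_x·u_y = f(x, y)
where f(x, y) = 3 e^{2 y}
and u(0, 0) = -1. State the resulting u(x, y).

Substitute the ansatz u = A e^{y} into the left-hand side.
Derivatives of the ansatz:
  u_x = 0
  u_y = A e^{y}
Term by term:
  3·(u_x)² = 0
  3·(u_y)² = 3 A^{2} e^{2 y}
  -u_x·u_y = 0
So the left-hand side equals
  3 A^{2} e^{2 y}
This must equal f(x, y) = 3 e^{2 y} identically.
Matching coefficients of the independent functions:
  [e^{2 y}]:  3 A^{2} = 3
These equations allow (A) = (-1) or (1).
Impose the point condition(s):
  u(0, 0) = -1  ⟹  A = -1
Only A = -1 satisfies everything.
Hence u(x, y) = - e^{y}.

Answer: u(x, y) = - e^{y}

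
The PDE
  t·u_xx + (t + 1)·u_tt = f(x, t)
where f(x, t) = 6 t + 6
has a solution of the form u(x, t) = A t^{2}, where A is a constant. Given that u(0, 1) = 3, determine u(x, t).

Answer: u(x, t) = 3 t^{2}

Derivation:
Substitute the ansatz u = A t^{2} into the left-hand side.
Derivatives of the ansatz:
  u_xx = 0
  u_tt = 2 A
Term by term:
  t·u_xx = 0
  (t + 1)·u_tt = 2 A t + 2 A
So the left-hand side equals
  2 A t + 2 A
This must equal f(x, t) = 6 t + 6 identically.
Matching coefficients of the independent functions:
  [constant term, t]:  2 A = 6
Solving: A = 3.
Check against the point condition:
  u(0, 1) = 3  ⟹  A = 3  ✓
Hence u(x, t) = 3 t^{2}.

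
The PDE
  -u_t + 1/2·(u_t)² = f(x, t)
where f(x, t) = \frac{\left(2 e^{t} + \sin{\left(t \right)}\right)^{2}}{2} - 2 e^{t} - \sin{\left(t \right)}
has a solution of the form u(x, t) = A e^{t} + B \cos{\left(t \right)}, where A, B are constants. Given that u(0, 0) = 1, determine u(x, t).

Substitute the ansatz u = A e^{t} + B \cos{\left(t \right)} into the left-hand side.
Derivatives of the ansatz:
  u_t = A e^{t} - B \sin{\left(t \right)}
Term by term:
  -u_t = - A e^{t} + B \sin{\left(t \right)}
  1/2·(u_t)² = \frac{A^{2} e^{2 t}}{2} - A B e^{t} \sin{\left(t \right)} + \frac{B^{2} \sin^{2}{\left(t \right)}}{2}
So the left-hand side equals
  \frac{A^{2} e^{2 t}}{2} - A B e^{t} \sin{\left(t \right)} - A e^{t} + \frac{B^{2} \sin^{2}{\left(t \right)}}{2} + B \sin{\left(t \right)}
This must equal f(x, t) identically; expanded, f = 2 e^{2 t} + 2 e^{t} \sin{\left(t \right)} - 2 e^{t} + \frac{\sin^{2}{\left(t \right)}}{2} - \sin{\left(t \right)}.
Matching coefficients of the independent functions:
  [e^{t} \sin{\left(t \right)}]:  - A B = 2
  [e^{t}]:  - A = -2
  [e^{2 t}]:  \frac{A^{2}}{2} = 2
  [\sin{\left(t \right)}]:  B = -1
  [\sin^{2}{\left(t \right)}]:  \frac{B^{2}}{2} = \frac{1}{2}
Solving: A = 2, B = -1.
Check against the point condition:
  u(0, 0) = 1  ⟹  A + B = 1  ✓
Hence u(x, t) = 2 e^{t} - \cos{\left(t \right)}.

Answer: u(x, t) = 2 e^{t} - \cos{\left(t \right)}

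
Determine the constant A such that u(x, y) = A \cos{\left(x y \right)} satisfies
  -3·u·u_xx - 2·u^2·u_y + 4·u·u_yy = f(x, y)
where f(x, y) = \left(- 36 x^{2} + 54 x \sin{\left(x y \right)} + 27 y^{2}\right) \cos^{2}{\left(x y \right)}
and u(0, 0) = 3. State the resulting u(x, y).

Substitute the ansatz u = A \cos{\left(x y \right)} into the left-hand side.
Derivatives of the ansatz:
  u_xx = - A y^{2} \cos{\left(x y \right)}
  u_y = - A x \sin{\left(x y \right)}
  u_yy = - A x^{2} \cos{\left(x y \right)}
Term by term:
  -3·u·u_xx = 3 A^{2} y^{2} \cos^{2}{\left(x y \right)}
  -2·u^2·u_y = 2 A^{3} x \sin{\left(x y \right)} \cos^{2}{\left(x y \right)}
  4·u·u_yy = - 4 A^{2} x^{2} \cos^{2}{\left(x y \right)}
So the left-hand side equals
  2 A^{3} x \sin{\left(x y \right)} \cos^{2}{\left(x y \right)} - 4 A^{2} x^{2} \cos^{2}{\left(x y \right)} + 3 A^{2} y^{2} \cos^{2}{\left(x y \right)}
This must equal f(x, y) identically; expanded, f = - 36 x^{2} \cos^{2}{\left(x y \right)} + 54 x \sin{\left(x y \right)} \cos^{2}{\left(x y \right)} + 27 y^{2} \cos^{2}{\left(x y \right)}.
Matching coefficients of the independent functions:
  [x^{2} \cos^{2}{\left(x y \right)}]:  - 4 A^{2} = -36
  [y^{2} \cos^{2}{\left(x y \right)}]:  3 A^{2} = 27
  [x \sin{\left(x y \right)} \cos^{2}{\left(x y \right)}]:  2 A^{3} = 54
Solving: A = 3.
Check against the point condition:
  u(0, 0) = 3  ⟹  A = 3  ✓
Hence u(x, y) = 3 \cos{\left(x y \right)}.

Answer: u(x, y) = 3 \cos{\left(x y \right)}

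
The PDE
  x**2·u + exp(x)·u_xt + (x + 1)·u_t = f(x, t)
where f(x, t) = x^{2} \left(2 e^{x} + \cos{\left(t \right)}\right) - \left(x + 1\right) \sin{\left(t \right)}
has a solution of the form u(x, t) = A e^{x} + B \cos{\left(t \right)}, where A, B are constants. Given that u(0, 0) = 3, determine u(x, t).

Substitute the ansatz u = A e^{x} + B \cos{\left(t \right)} into the left-hand side.
Derivatives of the ansatz:
  u_xt = 0
  u_t = - B \sin{\left(t \right)}
Term by term:
  x**2·u = A x^{2} e^{x} + B x^{2} \cos{\left(t \right)}
  exp(x)·u_xt = 0
  (x + 1)·u_t = - B x \sin{\left(t \right)} - B \sin{\left(t \right)}
So the left-hand side equals
  A x^{2} e^{x} + B x^{2} \cos{\left(t \right)} - B x \sin{\left(t \right)} - B \sin{\left(t \right)}
This must equal f(x, t) identically; expanded, f = 2 x^{2} e^{x} + x^{2} \cos{\left(t \right)} - x \sin{\left(t \right)} - \sin{\left(t \right)}.
Matching coefficients of the independent functions:
  [x \sin{\left(t \right)}, \sin{\left(t \right)}]:  - B = -1
  [x^{2} e^{x}]:  A = 2
  [x^{2} \cos{\left(t \right)}]:  B = 1
Solving: A = 2, B = 1.
Check against the point condition:
  u(0, 0) = 3  ⟹  A + B = 3  ✓
Hence u(x, t) = 2 e^{x} + \cos{\left(t \right)}.

Answer: u(x, t) = 2 e^{x} + \cos{\left(t \right)}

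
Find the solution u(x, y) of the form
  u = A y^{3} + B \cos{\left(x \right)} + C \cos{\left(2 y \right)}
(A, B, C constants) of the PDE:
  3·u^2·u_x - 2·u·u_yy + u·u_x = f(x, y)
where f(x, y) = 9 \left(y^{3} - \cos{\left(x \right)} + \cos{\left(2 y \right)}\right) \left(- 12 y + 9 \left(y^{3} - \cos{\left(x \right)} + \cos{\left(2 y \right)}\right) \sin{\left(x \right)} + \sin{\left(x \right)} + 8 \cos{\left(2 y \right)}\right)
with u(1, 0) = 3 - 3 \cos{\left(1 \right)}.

Answer: u(x, y) = 3 y^{3} - 3 \cos{\left(x \right)} + 3 \cos{\left(2 y \right)}

Derivation:
Substitute the ansatz u = A y^{3} + B \cos{\left(x \right)} + C \cos{\left(2 y \right)} into the left-hand side.
Derivatives of the ansatz:
  u_x = - B \sin{\left(x \right)}
  u_yy = 6 A y - 4 C \cos{\left(2 y \right)}
Term by term:
  3·u^2·u_x = - 3 A^{2} B y^{6} \sin{\left(x \right)} - 6 A B^{2} y^{3} \sin{\left(x \right)} \cos{\left(x \right)} - 6 A B C y^{3} \sin{\left(x \right)} \cos{\left(2 y \right)} - 3 B^{3} \sin{\left(x \right)} \cos^{2}{\left(x \right)} - 6 B^{2} C \sin{\left(x \right)} \cos{\left(x \right)} \cos{\left(2 y \right)} - 3 B C^{2} \sin{\left(x \right)} \cos^{2}{\left(2 y \right)}
  -2·u·u_yy = - 12 A^{2} y^{4} - 12 A B y \cos{\left(x \right)} + 8 A C y^{3} \cos{\left(2 y \right)} - 12 A C y \cos{\left(2 y \right)} + 8 B C \cos{\left(x \right)} \cos{\left(2 y \right)} + 8 C^{2} \cos^{2}{\left(2 y \right)}
  u·u_x = - A B y^{3} \sin{\left(x \right)} - B^{2} \sin{\left(x \right)} \cos{\left(x \right)} - B C \sin{\left(x \right)} \cos{\left(2 y \right)}
So the left-hand side equals
  - 3 A^{2} B y^{6} \sin{\left(x \right)} - 12 A^{2} y^{4} - 6 A B^{2} y^{3} \sin{\left(x \right)} \cos{\left(x \right)} - 6 A B C y^{3} \sin{\left(x \right)} \cos{\left(2 y \right)} - A B y^{3} \sin{\left(x \right)} - 12 A B y \cos{\left(x \right)} + 8 A C y^{3} \cos{\left(2 y \right)} - 12 A C y \cos{\left(2 y \right)} - 3 B^{3} \sin{\left(x \right)} \cos^{2}{\left(x \right)} - 6 B^{2} C \sin{\left(x \right)} \cos{\left(x \right)} \cos{\left(2 y \right)} - B^{2} \sin{\left(x \right)} \cos{\left(x \right)} - 3 B C^{2} \sin{\left(x \right)} \cos^{2}{\left(2 y \right)} - B C \sin{\left(x \right)} \cos{\left(2 y \right)} + 8 B C \cos{\left(x \right)} \cos{\left(2 y \right)} + 8 C^{2} \cos^{2}{\left(2 y \right)}
This must equal f(x, y) identically; expanded, f = 81 y^{6} \sin{\left(x \right)} - 108 y^{4} - 162 y^{3} \sin{\left(x \right)} \cos{\left(x \right)} + 162 y^{3} \sin{\left(x \right)} \cos{\left(2 y \right)} + 9 y^{3} \sin{\left(x \right)} + 72 y^{3} \cos{\left(2 y \right)} + 108 y \cos{\left(x \right)} - 108 y \cos{\left(2 y \right)} + 81 \sin{\left(x \right)} \cos^{2}{\left(x \right)} - 162 \sin{\left(x \right)} \cos{\left(x \right)} \cos{\left(2 y \right)} - 9 \sin{\left(x \right)} \cos{\left(x \right)} + 81 \sin{\left(x \right)} \cos^{2}{\left(2 y \right)} + 9 \sin{\left(x \right)} \cos{\left(2 y \right)} - 72 \cos{\left(x \right)} \cos{\left(2 y \right)} + 72 \cos^{2}{\left(2 y \right)}.
Matching coefficients of the independent functions:
(each divided by its leading coefficient; functions giving the same equation are listed together)
  [y^{4}]:  A^{2} - 9 = 0
  [y \cos{\left(x \right)}, y^{3} \sin{\left(x \right)}]:  A B + 9 = 0
  [y \cos{\left(2 y \right)}, y^{3} \cos{\left(2 y \right)}]:  A C - 9 = 0
  [y^{6} \sin{\left(x \right)}]:  A^{2} B + 27 = 0
  [\sin{\left(x \right)} \cos{\left(x \right)}]:  B^{2} - 9 = 0
  [\sin{\left(x \right)} \cos^{2}{\left(x \right)}]:  B^{3} + 27 = 0
  [\sin{\left(x \right)} \cos{\left(2 y \right)}, \cos{\left(x \right)} \cos{\left(2 y \right)}]:  B C + 9 = 0
  [\sin{\left(x \right)} \cos^{2}{\left(2 y \right)}]:  B C^{2} + 27 = 0
  [y^{3} \sin{\left(x \right)} \cos{\left(x \right)}]:  A B^{2} - 27 = 0
  [y^{3} \sin{\left(x \right)} \cos{\left(2 y \right)}]:  A B C + 27 = 0
  [\sin{\left(x \right)} \cos{\left(x \right)} \cos{\left(2 y \right)}]:  B^{2} C - 27 = 0
  [\cos^{2}{\left(2 y \right)}]:  C^{2} - 9 = 0
Solving: A = 3, B = -3, C = 3.
Check against the point condition:
  u(1, 0) = 3 - 3 \cos{\left(1 \right)}  ⟹  B \cos{\left(1 \right)} + C = 3 - 3 \cos{\left(1 \right)}  ✓
Hence u(x, y) = 3 y^{3} - 3 \cos{\left(x \right)} + 3 \cos{\left(2 y \right)}.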